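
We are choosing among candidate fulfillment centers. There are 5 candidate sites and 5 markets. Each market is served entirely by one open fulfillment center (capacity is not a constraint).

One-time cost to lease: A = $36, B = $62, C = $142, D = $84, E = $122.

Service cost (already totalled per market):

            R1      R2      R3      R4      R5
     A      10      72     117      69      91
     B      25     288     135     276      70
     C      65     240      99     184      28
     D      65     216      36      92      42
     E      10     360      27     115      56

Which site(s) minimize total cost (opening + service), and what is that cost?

Open A and D; minimum total cost 349.

For any fixed open set, each market goes to its cheapest open site; total = fixed + service.
{A, D}: R1→A 10, R2→A 72, R3→D 36, R4→A 69, R5→D 42. Service 229; fixed 120; total 349.
{A, E}: service 234 + fixed 158 = 392
{A}: R1→A 10, R2→A 72, R3→A 117, R4→A 69, R5→A 91. Service 359; fixed 36; total 395.
{A, B, C, D, E}: R1→A 10, R2→A 72, R3→E 27, R4→A 69, R5→C 28. Service 206; fixed 446; total 652.
No other subset beats 349.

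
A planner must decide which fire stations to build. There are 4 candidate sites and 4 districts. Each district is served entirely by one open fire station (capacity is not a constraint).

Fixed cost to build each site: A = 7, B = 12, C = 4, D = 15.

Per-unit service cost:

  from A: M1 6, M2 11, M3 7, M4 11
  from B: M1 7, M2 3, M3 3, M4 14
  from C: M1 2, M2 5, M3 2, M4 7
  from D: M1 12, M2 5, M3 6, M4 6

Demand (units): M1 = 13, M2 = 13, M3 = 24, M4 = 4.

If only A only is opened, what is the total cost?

Each district is assigned to its cheapest site among the open ones.
{A}: M1→A 6·13=78, M2→A 11·13=143, M3→A 7·24=168, M4→A 11·4=44. Service 433; fixed 7; total 440.

Total cost: 440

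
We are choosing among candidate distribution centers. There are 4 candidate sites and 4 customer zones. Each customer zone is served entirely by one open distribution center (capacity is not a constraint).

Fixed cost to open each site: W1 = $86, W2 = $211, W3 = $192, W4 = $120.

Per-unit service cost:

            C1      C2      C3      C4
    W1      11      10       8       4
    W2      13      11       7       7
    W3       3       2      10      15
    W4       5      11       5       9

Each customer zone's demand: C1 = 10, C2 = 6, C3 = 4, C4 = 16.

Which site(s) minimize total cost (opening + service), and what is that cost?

For any fixed open set, each customer zone goes to its cheapest open site; total = fixed + service.
{W1}: C1→W1 11·10=110, C2→W1 10·6=60, C3→W1 8·4=32, C4→W1 4·16=64. Service 266; fixed 86; total 352.
{W1, W4}: C1→W4 5·10=50, C2→W1 10·6=60, C3→W4 5·4=20, C4→W1 4·16=64. Service 194; fixed 206; total 400.
{W4}: service 280 + fixed 120 = 400
{W1, W2, W3, W4}: C1→W3 3·10=30, C2→W3 2·6=12, C3→W4 5·4=20, C4→W1 4·16=64. Service 126; fixed 609; total 735.
No other subset beats 352.

Open W1 only; minimum total cost 352.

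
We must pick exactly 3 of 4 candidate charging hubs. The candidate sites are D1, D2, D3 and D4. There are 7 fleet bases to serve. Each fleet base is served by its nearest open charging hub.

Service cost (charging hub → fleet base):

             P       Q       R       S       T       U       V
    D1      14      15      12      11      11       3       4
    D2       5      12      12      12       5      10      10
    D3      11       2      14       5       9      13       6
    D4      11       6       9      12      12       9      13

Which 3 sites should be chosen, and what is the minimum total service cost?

Choose D1, D2 and D3; total service cost 36.

With exactly 3 open, each fleet base uses its cheapest among the chosen.
{D1, D2, D3}: P→D2 5, Q→D3 2, R→D1 12, S→D3 5, T→D2 5, U→D1 3, V→D1 4. Service cost 36.
{D2, D3, D4}: service cost 41
{D1, D2, D4}: service cost 43
Among all 4 size-3 choices, {D1, D2, D3} is lowest.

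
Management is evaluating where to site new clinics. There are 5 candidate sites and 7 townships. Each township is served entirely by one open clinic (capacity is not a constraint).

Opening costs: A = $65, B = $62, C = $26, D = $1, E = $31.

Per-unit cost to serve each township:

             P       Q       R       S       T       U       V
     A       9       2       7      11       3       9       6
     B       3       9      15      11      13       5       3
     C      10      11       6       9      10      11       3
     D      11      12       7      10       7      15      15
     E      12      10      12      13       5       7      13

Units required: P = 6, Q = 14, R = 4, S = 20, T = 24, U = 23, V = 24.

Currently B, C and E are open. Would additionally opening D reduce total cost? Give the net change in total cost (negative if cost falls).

No — net change +1 (cost rises by 1).

Current service cost with {B, C, E}: 655.
Adding D: each township re-picks its cheapest; new service cost 655, saving 0.
Extra fixed cost: 1. Net change = 1 − 0 = 1.
(Totals: 774 → 775.)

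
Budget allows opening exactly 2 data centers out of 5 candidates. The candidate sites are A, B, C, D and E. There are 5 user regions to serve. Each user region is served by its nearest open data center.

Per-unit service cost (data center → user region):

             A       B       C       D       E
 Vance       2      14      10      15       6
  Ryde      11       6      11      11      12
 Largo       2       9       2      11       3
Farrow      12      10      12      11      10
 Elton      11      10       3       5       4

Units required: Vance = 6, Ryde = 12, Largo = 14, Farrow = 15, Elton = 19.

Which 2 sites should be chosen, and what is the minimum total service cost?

Choose B and C; total service cost 367.

With exactly 2 open, each user region uses its cheapest among the chosen.
{B, C}: Vance→C 10·6=60, Ryde→B 6·12=72, Largo→C 2·14=28, Farrow→B 10·15=150, Elton→C 3·19=57. Service cost 367.
{B, E}: service cost 376
{A, E}: service cost 398
Among all 10 size-2 choices, {B, C} is lowest.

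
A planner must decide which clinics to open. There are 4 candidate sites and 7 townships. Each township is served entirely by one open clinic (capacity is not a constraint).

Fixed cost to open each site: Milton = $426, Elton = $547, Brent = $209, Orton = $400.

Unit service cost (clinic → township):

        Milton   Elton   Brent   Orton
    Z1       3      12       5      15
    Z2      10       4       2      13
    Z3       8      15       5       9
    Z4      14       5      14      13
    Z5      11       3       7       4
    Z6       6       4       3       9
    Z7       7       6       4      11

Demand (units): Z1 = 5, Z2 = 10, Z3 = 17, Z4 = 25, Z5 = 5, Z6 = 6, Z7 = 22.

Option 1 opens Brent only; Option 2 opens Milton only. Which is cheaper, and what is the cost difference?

Option 1 is cheaper by 442.

Option 1: {Brent}: Z1→Brent 5·5=25, Z2→Brent 2·10=20, Z3→Brent 5·17=85, Z4→Brent 14·25=350, Z5→Brent 7·5=35, Z6→Brent 3·6=18, Z7→Brent 4·22=88. Service 621; fixed 209; total 830.
Option 2: {Milton}: Z1→Milton 3·5=15, Z2→Milton 10·10=100, Z3→Milton 8·17=136, Z4→Milton 14·25=350, Z5→Milton 11·5=55, Z6→Milton 6·6=36, Z7→Milton 7·22=154. Service 846; fixed 426; total 1272.
Difference: |830 − 1272| = 442.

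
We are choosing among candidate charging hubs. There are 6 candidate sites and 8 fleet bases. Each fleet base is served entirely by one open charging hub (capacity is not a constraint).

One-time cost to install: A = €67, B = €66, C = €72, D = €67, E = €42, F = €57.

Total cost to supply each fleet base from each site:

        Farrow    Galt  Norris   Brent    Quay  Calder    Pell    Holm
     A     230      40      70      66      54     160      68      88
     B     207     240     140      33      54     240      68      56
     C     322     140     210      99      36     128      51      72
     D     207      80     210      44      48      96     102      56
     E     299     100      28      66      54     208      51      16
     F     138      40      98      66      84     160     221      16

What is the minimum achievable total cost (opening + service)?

Minimum total cost: 627

For any fixed open set, each fleet base goes to its cheapest open site; total = fixed + service.
{D, E, F}: Farrow→F 138, Galt→F 40, Norris→E 28, Brent→D 44, Quay→D 48, Calder→D 96, Pell→E 51, Holm→E 16. Service 461; fixed 166; total 627.
{E, F}: service 553 + fixed 99 = 652
{C, E, F}: service 503 + fixed 171 = 674
{A, B, C, D, E, F}: service 438 + fixed 371 = 809
No other subset beats 627.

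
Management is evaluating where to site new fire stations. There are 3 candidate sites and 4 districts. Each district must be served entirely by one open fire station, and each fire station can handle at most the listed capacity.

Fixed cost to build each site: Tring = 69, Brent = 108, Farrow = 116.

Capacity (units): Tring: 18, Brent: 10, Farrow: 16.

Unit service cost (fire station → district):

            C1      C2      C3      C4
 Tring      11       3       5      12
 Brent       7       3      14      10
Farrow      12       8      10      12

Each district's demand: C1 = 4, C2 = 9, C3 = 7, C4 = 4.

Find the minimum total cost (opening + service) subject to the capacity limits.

Open {Tring, Brent}: C1→Brent 7·4=28, C2→Tring 3·9=27, C3→Tring 5·7=35, C4→Brent 10·4=40.
Loads: Tring carries 16/18, Brent carries 8/10. Service 130; fixed 177; total 307.
Next best feasible plan costs 331.

Minimum total cost: 307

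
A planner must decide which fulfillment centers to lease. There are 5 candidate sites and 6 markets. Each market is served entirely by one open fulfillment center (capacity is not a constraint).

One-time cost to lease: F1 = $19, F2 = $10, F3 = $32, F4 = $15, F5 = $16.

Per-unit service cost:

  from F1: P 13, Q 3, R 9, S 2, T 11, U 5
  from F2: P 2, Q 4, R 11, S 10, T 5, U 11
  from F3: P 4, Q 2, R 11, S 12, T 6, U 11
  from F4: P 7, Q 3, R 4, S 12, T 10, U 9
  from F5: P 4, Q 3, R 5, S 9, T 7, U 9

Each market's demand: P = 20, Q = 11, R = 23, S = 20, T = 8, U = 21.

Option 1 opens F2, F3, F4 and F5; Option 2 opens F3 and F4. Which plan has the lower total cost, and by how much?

Option 1 is cheaper by 82.

Option 1: {F2, F3, F4, F5}: P→F2 2·20=40, Q→F3 2·11=22, R→F4 4·23=92, S→F5 9·20=180, T→F2 5·8=40, U→F4 9·21=189. Service 563; fixed 73; total 636.
Option 2: {F3, F4}: P→F3 4·20=80, Q→F3 2·11=22, R→F4 4·23=92, S→F3 12·20=240, T→F3 6·8=48, U→F4 9·21=189. Service 671; fixed 47; total 718.
Difference: |636 − 718| = 82.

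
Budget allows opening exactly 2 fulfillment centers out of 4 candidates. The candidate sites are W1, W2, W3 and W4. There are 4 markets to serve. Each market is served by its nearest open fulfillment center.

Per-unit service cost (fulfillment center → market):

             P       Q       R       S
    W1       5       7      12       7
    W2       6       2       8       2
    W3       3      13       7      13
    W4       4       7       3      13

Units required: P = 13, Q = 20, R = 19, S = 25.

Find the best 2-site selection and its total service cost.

Choose W2 and W4; total service cost 199.

With exactly 2 open, each market uses its cheapest among the chosen.
{W2, W4}: P→W4 4·13=52, Q→W2 2·20=40, R→W4 3·19=57, S→W2 2·25=50. Service cost 199.
{W2, W3}: service cost 262
{W1, W2}: service cost 307
Among all 6 size-2 choices, {W2, W4} is lowest.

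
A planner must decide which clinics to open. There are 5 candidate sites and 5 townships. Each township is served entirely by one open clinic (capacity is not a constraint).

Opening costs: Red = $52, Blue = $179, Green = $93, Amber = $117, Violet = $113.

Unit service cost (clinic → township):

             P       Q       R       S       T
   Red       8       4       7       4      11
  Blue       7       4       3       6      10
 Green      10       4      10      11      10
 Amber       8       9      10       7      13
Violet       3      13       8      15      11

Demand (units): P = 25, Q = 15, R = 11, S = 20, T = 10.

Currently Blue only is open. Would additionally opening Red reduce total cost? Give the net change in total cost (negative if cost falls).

No — net change +12 (cost rises by 12).

Current service cost with {Blue}: 488.
Adding Red: each township re-picks its cheapest; new service cost 448, saving 40.
Extra fixed cost: 52. Net change = 52 − 40 = 12.
(Totals: 667 → 679.)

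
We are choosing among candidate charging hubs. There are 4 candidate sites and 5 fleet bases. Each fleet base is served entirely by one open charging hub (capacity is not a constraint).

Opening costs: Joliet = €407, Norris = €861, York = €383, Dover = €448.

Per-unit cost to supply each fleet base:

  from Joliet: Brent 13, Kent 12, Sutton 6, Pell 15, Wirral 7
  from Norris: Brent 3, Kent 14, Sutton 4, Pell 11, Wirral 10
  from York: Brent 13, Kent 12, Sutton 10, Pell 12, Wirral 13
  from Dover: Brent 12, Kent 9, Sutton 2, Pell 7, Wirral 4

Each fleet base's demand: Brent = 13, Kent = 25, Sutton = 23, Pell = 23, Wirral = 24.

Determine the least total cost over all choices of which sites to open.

For any fixed open set, each fleet base goes to its cheapest open site; total = fixed + service.
{Dover}: Brent→Dover 12·13=156, Kent→Dover 9·25=225, Sutton→Dover 2·23=46, Pell→Dover 7·23=161, Wirral→Dover 4·24=96. Service 684; fixed 448; total 1132.
{York, Dover}: Brent→Dover 12·13=156, Kent→Dover 9·25=225, Sutton→Dover 2·23=46, Pell→Dover 7·23=161, Wirral→Dover 4·24=96. Service 684; fixed 831; total 1515.
{Joliet}: service 1120 + fixed 407 = 1527
{Joliet, Norris, York, Dover}: service 567 + fixed 2099 = 2666
No other subset beats 1132.

Minimum total cost: 1132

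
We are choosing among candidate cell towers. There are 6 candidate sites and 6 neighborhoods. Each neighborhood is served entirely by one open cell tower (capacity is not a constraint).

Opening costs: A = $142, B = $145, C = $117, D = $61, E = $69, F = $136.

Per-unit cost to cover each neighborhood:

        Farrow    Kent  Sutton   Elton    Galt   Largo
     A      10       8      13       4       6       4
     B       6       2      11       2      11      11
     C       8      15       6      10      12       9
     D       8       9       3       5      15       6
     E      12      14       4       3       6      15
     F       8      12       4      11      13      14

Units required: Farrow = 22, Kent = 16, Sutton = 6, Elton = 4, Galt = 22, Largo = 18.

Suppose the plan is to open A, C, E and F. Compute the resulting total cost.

Total cost: 1008

Each neighborhood is assigned to its cheapest site among the open ones.
{A, C, E, F}: Farrow→C 8·22=176, Kent→A 8·16=128, Sutton→E 4·6=24, Elton→E 3·4=12, Galt→A 6·22=132, Largo→A 4·18=72. Service 544; fixed 464; total 1008.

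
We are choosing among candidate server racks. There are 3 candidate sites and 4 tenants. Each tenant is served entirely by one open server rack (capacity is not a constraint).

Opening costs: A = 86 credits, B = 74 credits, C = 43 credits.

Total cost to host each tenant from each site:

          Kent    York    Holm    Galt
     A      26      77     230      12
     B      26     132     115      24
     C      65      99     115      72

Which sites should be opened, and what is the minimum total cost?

Open A and C; minimum total cost 359.

For any fixed open set, each tenant goes to its cheapest open site; total = fixed + service.
{A, C}: Kent→A 26, York→A 77, Holm→C 115, Galt→A 12. Service 230; fixed 129; total 359.
{B}: service 297 + fixed 74 = 371
{B, C}: Kent→B 26, York→C 99, Holm→B 115, Galt→B 24. Service 264; fixed 117; total 381.
{A, B, C}: Kent→A 26, York→A 77, Holm→B 115, Galt→A 12. Service 230; fixed 203; total 433.
(All 7 nonempty subsets were checked; A and C is lowest.)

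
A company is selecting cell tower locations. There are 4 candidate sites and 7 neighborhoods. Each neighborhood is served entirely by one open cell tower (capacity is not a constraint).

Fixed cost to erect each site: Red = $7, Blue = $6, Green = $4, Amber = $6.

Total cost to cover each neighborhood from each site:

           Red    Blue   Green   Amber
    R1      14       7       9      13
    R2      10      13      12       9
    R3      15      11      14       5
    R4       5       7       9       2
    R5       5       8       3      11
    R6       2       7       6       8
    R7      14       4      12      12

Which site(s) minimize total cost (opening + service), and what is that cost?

Open Blue, Green and Amber; minimum total cost 52.

For any fixed open set, each neighborhood goes to its cheapest open site; total = fixed + service.
{Blue, Green, Amber}: R1→Blue 7, R2→Amber 9, R3→Amber 5, R4→Amber 2, R5→Green 3, R6→Green 6, R7→Blue 4. Service 36; fixed 16; total 52.
{Red, Blue, Amber}: service 34 + fixed 19 = 53
{Blue, Amber}: R1→Blue 7, R2→Amber 9, R3→Amber 5, R4→Amber 2, R5→Blue 8, R6→Blue 7, R7→Blue 4. Service 42; fixed 12; total 54.
{Red, Blue, Green, Amber}: service 32 + fixed 23 = 55
No other subset beats 52.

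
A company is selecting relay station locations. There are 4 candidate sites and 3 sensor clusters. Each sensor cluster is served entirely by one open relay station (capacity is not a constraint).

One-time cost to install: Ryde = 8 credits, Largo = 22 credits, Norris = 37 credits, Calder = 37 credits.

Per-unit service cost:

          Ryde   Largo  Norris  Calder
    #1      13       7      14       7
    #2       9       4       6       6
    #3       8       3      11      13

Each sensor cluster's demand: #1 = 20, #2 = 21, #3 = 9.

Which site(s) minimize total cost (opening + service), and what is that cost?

For any fixed open set, each sensor cluster goes to its cheapest open site; total = fixed + service.
{Largo}: #1→Largo 7·20=140, #2→Largo 4·21=84, #3→Largo 3·9=27. Service 251; fixed 22; total 273.
{Ryde, Largo}: service 251 + fixed 30 = 281
{Largo, Norris}: service 251 + fixed 59 = 310
{Ryde, Largo, Norris, Calder}: service 251 + fixed 104 = 355
(All 15 nonempty subsets were checked; Largo only is lowest.)

Open Largo only; minimum total cost 273.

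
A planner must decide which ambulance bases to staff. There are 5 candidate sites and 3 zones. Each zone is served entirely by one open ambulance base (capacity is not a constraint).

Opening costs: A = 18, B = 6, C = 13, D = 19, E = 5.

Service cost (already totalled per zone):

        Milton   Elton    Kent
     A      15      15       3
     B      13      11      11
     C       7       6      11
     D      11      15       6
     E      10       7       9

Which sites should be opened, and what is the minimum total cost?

Open E only; minimum total cost 31.

For any fixed open set, each zone goes to its cheapest open site; total = fixed + service.
{E}: Milton→E 10, Elton→E 7, Kent→E 9. Service 26; fixed 5; total 31.
{B, E}: service 26 + fixed 11 = 37
{C}: Milton→C 7, Elton→C 6, Kent→C 11. Service 24; fixed 13; total 37.
{A, B, C, D, E}: service 16 + fixed 61 = 77
No other subset beats 31.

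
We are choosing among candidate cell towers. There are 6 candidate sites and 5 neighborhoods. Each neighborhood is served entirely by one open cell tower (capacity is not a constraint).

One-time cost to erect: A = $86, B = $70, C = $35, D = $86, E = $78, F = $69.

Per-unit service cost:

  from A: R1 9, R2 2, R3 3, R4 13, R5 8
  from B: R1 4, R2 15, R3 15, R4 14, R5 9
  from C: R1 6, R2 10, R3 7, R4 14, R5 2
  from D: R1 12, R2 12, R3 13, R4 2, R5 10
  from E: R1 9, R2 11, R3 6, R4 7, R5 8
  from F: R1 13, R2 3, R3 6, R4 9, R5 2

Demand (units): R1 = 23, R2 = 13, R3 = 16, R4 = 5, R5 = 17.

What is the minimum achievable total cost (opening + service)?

Minimum total cost: 432

For any fixed open set, each neighborhood goes to its cheapest open site; total = fixed + service.
{A, C}: R1→C 6·23=138, R2→A 2·13=26, R3→A 3·16=48, R4→A 13·5=65, R5→C 2·17=34. Service 311; fixed 121; total 432.
{B, F}: service 306 + fixed 139 = 445
{A, B, C}: R1→B 4·23=92, R2→A 2·13=26, R3→A 3·16=48, R4→A 13·5=65, R5→C 2·17=34. Service 265; fixed 191; total 456.
{A, B, C, D, E, F}: R1→B 4·23=92, R2→A 2·13=26, R3→A 3·16=48, R4→D 2·5=10, R5→C 2·17=34. Service 210; fixed 424; total 634.
No other subset beats 432.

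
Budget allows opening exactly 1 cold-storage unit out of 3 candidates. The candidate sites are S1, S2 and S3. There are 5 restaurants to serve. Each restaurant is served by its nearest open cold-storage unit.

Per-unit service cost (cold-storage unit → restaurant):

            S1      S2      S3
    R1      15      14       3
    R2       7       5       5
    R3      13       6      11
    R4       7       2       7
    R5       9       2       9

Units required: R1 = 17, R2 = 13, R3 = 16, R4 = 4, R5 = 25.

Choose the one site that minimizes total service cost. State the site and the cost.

With exactly 1 open, each restaurant uses its cheapest among the chosen.
{S2}: R1→S2 14·17=238, R2→S2 5·13=65, R3→S2 6·16=96, R4→S2 2·4=8, R5→S2 2·25=50. Service cost 457.
{S3}: service cost 545
{S1}: service cost 807
Among all 3 size-1 choices, {S2} is lowest.

Choose S2 only; total service cost 457.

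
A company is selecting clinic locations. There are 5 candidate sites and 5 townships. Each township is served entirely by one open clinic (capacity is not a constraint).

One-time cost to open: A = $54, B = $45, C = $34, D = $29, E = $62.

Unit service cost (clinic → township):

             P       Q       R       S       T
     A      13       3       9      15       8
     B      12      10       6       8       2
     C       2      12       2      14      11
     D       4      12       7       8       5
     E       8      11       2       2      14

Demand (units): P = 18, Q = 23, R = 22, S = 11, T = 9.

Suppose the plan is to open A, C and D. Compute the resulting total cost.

Total cost: 399

Each township is assigned to its cheapest site among the open ones.
{A, C, D}: P→C 2·18=36, Q→A 3·23=69, R→C 2·22=44, S→D 8·11=88, T→D 5·9=45. Service 282; fixed 117; total 399.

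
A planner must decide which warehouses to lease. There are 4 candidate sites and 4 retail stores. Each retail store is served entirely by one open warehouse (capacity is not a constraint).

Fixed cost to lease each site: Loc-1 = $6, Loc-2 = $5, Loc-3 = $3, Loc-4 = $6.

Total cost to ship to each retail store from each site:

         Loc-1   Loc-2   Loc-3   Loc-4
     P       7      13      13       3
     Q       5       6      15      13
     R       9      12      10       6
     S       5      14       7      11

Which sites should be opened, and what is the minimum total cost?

For any fixed open set, each retail store goes to its cheapest open site; total = fixed + service.
{Loc-1, Loc-4}: P→Loc-4 3, Q→Loc-1 5, R→Loc-4 6, S→Loc-1 5. Service 19; fixed 12; total 31.
{Loc-1}: service 26 + fixed 6 = 32
{Loc-1, Loc-3, Loc-4}: service 19 + fixed 15 = 34
{Loc-1, Loc-2, Loc-3, Loc-4}: P→Loc-4 3, Q→Loc-1 5, R→Loc-4 6, S→Loc-1 5. Service 19; fixed 20; total 39.
No other subset beats 31.

Open Loc-1 and Loc-4; minimum total cost 31.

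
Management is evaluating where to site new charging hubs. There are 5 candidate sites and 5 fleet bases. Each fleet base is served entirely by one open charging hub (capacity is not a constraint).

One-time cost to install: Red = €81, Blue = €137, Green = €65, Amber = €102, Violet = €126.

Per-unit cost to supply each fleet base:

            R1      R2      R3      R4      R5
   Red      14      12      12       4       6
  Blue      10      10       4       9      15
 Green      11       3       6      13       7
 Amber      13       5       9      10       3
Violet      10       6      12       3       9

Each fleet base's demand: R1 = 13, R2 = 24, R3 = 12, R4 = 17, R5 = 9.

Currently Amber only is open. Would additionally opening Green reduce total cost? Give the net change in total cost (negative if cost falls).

Yes — net change −45 (cost falls by 45).

Current service cost with {Amber}: 594.
Adding Green: each fleet base re-picks its cheapest; new service cost 484, saving 110.
Extra fixed cost: 65. Net change = 65 − 110 = -45.
(Totals: 696 → 651.)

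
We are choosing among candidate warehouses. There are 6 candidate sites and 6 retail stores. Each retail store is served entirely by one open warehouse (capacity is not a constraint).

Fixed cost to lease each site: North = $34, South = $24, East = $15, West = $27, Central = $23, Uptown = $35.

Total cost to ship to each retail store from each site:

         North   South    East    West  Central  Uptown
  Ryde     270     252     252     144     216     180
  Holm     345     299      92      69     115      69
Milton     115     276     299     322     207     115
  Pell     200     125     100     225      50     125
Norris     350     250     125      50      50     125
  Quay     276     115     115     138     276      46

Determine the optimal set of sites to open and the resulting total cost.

Open West, Central and Uptown; minimum total cost 559.

For any fixed open set, each retail store goes to its cheapest open site; total = fixed + service.
{West, Central, Uptown}: Ryde→West 144, Holm→West 69, Milton→Uptown 115, Pell→Central 50, Norris→West 50, Quay→Uptown 46. Service 474; fixed 85; total 559.
{Central, Uptown}: service 510 + fixed 58 = 568
{East, West, Central, Uptown}: service 474 + fixed 100 = 574
{North, South, East, West, Central, Uptown}: service 474 + fixed 158 = 632
No other subset beats 559.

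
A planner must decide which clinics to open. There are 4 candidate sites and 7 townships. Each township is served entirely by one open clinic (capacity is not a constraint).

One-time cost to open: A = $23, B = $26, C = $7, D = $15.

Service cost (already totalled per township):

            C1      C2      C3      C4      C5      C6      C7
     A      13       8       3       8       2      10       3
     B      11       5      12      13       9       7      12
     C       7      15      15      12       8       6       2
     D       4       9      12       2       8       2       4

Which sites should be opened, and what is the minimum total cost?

Open D only; minimum total cost 56.

For any fixed open set, each township goes to its cheapest open site; total = fixed + service.
{D}: C1→D 4, C2→D 9, C3→D 12, C4→D 2, C5→D 8, C6→D 2, C7→D 4. Service 41; fixed 15; total 56.
{C, D}: service 39 + fixed 22 = 61
{A, D}: C1→D 4, C2→A 8, C3→A 3, C4→D 2, C5→A 2, C6→D 2, C7→A 3. Service 24; fixed 38; total 62.
{A, B, C, D}: service 20 + fixed 71 = 91
No other subset beats 56.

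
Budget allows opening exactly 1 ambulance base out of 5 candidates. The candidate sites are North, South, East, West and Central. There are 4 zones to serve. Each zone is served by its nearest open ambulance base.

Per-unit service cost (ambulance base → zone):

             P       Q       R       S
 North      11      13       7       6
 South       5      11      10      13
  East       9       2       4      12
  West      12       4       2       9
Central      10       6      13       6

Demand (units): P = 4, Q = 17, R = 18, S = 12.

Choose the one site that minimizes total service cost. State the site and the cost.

With exactly 1 open, each zone uses its cheapest among the chosen.
{West}: P→West 12·4=48, Q→West 4·17=68, R→West 2·18=36, S→West 9·12=108. Service cost 260.
{East}: service cost 286
{Central}: service cost 448
Among all 5 size-1 choices, {West} is lowest.

Choose West only; total service cost 260.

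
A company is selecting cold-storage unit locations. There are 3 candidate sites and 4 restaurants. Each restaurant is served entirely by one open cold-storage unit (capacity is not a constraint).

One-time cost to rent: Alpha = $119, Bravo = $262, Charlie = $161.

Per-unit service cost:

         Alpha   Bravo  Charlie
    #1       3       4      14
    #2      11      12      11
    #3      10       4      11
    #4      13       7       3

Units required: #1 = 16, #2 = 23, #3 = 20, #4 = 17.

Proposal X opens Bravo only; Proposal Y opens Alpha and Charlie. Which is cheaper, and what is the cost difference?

Proposal X: {Bravo}: #1→Bravo 4·16=64, #2→Bravo 12·23=276, #3→Bravo 4·20=80, #4→Bravo 7·17=119. Service 539; fixed 262; total 801.
Proposal Y: {Alpha, Charlie}: #1→Alpha 3·16=48, #2→Alpha 11·23=253, #3→Alpha 10·20=200, #4→Charlie 3·17=51. Service 552; fixed 280; total 832.
Difference: |801 − 832| = 31.

Proposal X is cheaper by 31.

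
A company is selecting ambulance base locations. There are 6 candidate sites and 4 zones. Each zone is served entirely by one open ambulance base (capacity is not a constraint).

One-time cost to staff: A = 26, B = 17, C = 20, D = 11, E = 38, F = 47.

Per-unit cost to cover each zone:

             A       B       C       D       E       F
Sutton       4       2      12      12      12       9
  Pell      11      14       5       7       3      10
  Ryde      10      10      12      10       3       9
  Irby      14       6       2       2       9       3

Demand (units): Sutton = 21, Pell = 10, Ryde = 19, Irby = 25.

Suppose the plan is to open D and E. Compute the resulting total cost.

Each zone is assigned to its cheapest site among the open ones.
{D, E}: Sutton→D 12·21=252, Pell→E 3·10=30, Ryde→E 3·19=57, Irby→D 2·25=50. Service 389; fixed 49; total 438.

Total cost: 438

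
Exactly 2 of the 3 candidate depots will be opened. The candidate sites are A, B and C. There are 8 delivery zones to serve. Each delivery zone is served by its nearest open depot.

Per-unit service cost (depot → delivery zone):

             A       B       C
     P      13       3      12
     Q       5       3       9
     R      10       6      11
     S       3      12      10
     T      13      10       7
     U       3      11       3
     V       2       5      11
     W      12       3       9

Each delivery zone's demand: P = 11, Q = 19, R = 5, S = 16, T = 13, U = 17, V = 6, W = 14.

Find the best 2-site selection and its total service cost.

Choose A and B; total service cost 403.

With exactly 2 open, each delivery zone uses its cheapest among the chosen.
{A, B}: P→B 3·11=33, Q→B 3·19=57, R→B 6·5=30, S→A 3·16=48, T→B 10·13=130, U→A 3·17=51, V→A 2·6=12, W→B 3·14=42. Service cost 403.
{B, C}: service cost 494
{A, C}: service cost 605
Among all 3 size-2 choices, {A, B} is lowest.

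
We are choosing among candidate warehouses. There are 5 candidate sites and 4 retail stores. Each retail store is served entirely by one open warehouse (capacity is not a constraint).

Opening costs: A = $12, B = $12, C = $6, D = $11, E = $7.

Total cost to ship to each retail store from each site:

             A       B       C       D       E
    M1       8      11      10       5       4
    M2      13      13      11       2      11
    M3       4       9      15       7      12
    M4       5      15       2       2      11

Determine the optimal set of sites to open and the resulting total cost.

Open D only; minimum total cost 27.

For any fixed open set, each retail store goes to its cheapest open site; total = fixed + service.
{D}: M1→D 5, M2→D 2, M3→D 7, M4→D 2. Service 16; fixed 11; total 27.
{C, D}: M1→D 5, M2→D 2, M3→D 7, M4→C 2. Service 16; fixed 17; total 33.
{D, E}: service 15 + fixed 18 = 33
{A, B, C, D, E}: service 12 + fixed 48 = 60
No other subset beats 27.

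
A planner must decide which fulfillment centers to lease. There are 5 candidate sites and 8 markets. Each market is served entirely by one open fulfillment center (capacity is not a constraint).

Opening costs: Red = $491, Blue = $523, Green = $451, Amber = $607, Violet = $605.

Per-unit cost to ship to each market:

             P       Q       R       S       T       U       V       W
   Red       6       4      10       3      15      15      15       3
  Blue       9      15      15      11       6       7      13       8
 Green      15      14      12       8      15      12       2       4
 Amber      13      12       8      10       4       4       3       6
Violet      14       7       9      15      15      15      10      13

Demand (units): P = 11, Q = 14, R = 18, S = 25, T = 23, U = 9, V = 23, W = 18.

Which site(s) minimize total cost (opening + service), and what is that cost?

For any fixed open set, each market goes to its cheapest open site; total = fixed + service.
{Amber}: P→Amber 13·11=143, Q→Amber 12·14=168, R→Amber 8·18=144, S→Amber 10·25=250, T→Amber 4·23=92, U→Amber 4·9=36, V→Amber 3·23=69, W→Amber 6·18=108. Service 1010; fixed 607; total 1617.
{Red, Amber}: service 592 + fixed 1098 = 1690
{Red}: P→Red 6·11=66, Q→Red 4·14=56, R→Red 10·18=180, S→Red 3·25=75, T→Red 15·23=345, U→Red 15·9=135, V→Red 15·23=345, W→Red 3·18=54. Service 1256; fixed 491; total 1747.
{Red, Blue, Green, Amber, Violet}: service 569 + fixed 2677 = 3246
No other subset beats 1617.

Open Amber only; minimum total cost 1617.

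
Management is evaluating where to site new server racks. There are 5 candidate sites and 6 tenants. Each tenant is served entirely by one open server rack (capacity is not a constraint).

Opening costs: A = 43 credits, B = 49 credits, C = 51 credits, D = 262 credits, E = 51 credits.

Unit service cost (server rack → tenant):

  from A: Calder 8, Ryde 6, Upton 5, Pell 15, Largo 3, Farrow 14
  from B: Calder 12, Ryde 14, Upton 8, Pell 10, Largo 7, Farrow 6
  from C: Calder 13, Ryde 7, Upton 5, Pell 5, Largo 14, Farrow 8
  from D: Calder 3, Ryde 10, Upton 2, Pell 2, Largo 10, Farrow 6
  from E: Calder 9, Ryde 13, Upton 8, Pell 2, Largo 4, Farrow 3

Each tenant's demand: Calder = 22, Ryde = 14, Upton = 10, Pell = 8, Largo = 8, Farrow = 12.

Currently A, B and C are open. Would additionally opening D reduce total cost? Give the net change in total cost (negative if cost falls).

Current service cost with {A, B, C}: 446.
Adding D: each tenant re-picks its cheapest; new service cost 282, saving 164.
Extra fixed cost: 262. Net change = 262 − 164 = 98.
(Totals: 589 → 687.)

No — net change +98 (cost rises by 98).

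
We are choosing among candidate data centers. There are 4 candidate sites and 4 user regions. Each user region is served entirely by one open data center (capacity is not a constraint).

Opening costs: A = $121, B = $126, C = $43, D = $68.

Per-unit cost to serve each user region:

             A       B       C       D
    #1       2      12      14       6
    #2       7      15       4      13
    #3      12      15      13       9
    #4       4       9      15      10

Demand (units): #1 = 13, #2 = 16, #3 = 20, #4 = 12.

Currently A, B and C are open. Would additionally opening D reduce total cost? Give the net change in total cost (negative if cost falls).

No — net change +8 (cost rises by 8).

Current service cost with {A, B, C}: 378.
Adding D: each user region re-picks its cheapest; new service cost 318, saving 60.
Extra fixed cost: 68. Net change = 68 − 60 = 8.
(Totals: 668 → 676.)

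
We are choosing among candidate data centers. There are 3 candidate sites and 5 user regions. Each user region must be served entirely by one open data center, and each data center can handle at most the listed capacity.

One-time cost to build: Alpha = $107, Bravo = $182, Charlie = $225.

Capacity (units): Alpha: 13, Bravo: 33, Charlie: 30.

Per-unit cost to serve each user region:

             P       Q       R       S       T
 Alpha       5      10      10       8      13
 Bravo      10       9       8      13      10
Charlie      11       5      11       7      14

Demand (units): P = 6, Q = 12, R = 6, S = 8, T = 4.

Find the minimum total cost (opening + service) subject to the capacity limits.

Minimum total cost: 594

Open {Alpha, Charlie}: P→Alpha 5·6=30, Q→Charlie 5·12=60, R→Alpha 10·6=60, S→Charlie 7·8=56, T→Charlie 14·4=56.
Loads: Alpha carries 12/13, Charlie carries 24/30. Service 262; fixed 332; total 594.
Next best feasible plan costs 596.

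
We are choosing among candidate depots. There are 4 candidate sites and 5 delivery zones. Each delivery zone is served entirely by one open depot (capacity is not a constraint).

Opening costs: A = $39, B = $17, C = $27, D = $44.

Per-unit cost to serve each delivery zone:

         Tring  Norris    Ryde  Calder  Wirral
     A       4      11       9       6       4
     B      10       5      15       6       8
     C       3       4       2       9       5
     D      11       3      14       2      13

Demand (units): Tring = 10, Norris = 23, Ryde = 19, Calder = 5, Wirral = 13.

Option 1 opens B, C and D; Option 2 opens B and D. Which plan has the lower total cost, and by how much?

Option 1 is cheaper by 310.

Option 1: {B, C, D}: Tring→C 3·10=30, Norris→D 3·23=69, Ryde→C 2·19=38, Calder→D 2·5=10, Wirral→C 5·13=65. Service 212; fixed 88; total 300.
Option 2: {B, D}: Tring→B 10·10=100, Norris→D 3·23=69, Ryde→D 14·19=266, Calder→D 2·5=10, Wirral→B 8·13=104. Service 549; fixed 61; total 610.
Difference: |300 − 610| = 310.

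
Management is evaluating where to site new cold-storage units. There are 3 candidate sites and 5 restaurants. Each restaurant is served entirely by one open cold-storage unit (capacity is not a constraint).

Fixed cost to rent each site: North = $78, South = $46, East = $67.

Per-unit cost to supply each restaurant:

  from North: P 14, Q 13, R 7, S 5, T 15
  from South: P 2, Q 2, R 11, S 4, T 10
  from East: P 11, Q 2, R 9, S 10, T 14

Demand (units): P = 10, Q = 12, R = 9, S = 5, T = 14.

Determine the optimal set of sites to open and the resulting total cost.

For any fixed open set, each restaurant goes to its cheapest open site; total = fixed + service.
{South}: P→South 2·10=20, Q→South 2·12=24, R→South 11·9=99, S→South 4·5=20, T→South 10·14=140. Service 303; fixed 46; total 349.
{North, South}: service 267 + fixed 124 = 391
{South, East}: P→South 2·10=20, Q→South 2·12=24, R→East 9·9=81, S→South 4·5=20, T→South 10·14=140. Service 285; fixed 113; total 398.
{North, South, East}: P→South 2·10=20, Q→South 2·12=24, R→North 7·9=63, S→South 4·5=20, T→South 10·14=140. Service 267; fixed 191; total 458.
(All 7 nonempty subsets were checked; South only is lowest.)

Open South only; minimum total cost 349.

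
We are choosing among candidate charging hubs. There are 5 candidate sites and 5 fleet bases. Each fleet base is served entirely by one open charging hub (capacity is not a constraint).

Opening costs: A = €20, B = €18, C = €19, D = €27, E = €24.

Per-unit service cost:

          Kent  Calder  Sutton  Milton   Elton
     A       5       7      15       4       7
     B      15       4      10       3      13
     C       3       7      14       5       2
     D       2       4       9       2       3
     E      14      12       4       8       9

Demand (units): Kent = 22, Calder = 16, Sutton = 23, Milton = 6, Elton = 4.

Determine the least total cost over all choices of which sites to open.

For any fixed open set, each fleet base goes to its cheapest open site; total = fixed + service.
{D, E}: Kent→D 2·22=44, Calder→D 4·16=64, Sutton→E 4·23=92, Milton→D 2·6=12, Elton→D 3·4=12. Service 224; fixed 51; total 275.
{C, D, E}: Kent→D 2·22=44, Calder→D 4·16=64, Sutton→E 4·23=92, Milton→D 2·6=12, Elton→C 2·4=8. Service 220; fixed 70; total 290.
{B, D, E}: service 224 + fixed 69 = 293
{A, B, C, D, E}: service 220 + fixed 108 = 328
No other subset beats 275.

Minimum total cost: 275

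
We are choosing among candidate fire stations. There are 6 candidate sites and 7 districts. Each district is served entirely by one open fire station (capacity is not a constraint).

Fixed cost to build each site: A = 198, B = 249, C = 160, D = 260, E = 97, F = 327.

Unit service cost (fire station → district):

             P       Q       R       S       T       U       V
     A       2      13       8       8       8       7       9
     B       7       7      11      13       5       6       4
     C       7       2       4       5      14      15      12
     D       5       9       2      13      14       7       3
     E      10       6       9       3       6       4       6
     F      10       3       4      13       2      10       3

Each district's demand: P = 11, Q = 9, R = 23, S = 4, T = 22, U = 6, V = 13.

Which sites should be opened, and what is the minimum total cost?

For any fixed open set, each district goes to its cheapest open site; total = fixed + service.
{C, E}: P→C 7·11=77, Q→C 2·9=18, R→C 4·23=92, S→E 3·4=12, T→E 6·22=132, U→E 4·6=24, V→E 6·13=78. Service 433; fixed 257; total 690.
{E}: service 617 + fixed 97 = 714
{D, E}: P→D 5·11=55, Q→E 6·9=54, R→D 2·23=46, S→E 3·4=12, T→E 6·22=132, U→E 4·6=24, V→D 3·13=39. Service 362; fixed 357; total 719.
{A, B, C, D, E, F}: P→A 2·11=22, Q→C 2·9=18, R→D 2·23=46, S→E 3·4=12, T→F 2·22=44, U→E 4·6=24, V→D 3·13=39. Service 205; fixed 1291; total 1496.
No other subset beats 690.

Open C and E; minimum total cost 690.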